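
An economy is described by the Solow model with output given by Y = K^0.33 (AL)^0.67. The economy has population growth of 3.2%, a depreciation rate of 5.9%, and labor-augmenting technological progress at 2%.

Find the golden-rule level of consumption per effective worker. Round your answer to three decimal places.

c_gold ≈ 1.146

At the golden rule, f'(k) = n + g + δ, so α·k^(α−1) = n + g + δ and k_gold = (α/(n + g + δ))^(1/(1−α)).
k_gold = (0.33/0.111)^(1/0.67) = 2.9730^1.4925 ≈ 5.0844
c_gold = f(k_gold) − (n + g + δ)·k_gold = 1.7102 − 0.111×5.0844 ≈ 1.1458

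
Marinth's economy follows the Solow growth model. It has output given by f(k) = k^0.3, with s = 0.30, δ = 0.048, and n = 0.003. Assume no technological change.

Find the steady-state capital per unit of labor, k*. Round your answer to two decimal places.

In steady state, investment equals break-even investment: s·k^α = (n + δ)·k.
Dividing both sides by k: k^(1−α) = s / (n + δ).
k^0.7 = 0.30 / (0.003 + 0.048) = 0.30 / 0.051 = 5.8824
k* = 5.8824^(1/0.7) ≈ 12.5708

k* ≈ 12.57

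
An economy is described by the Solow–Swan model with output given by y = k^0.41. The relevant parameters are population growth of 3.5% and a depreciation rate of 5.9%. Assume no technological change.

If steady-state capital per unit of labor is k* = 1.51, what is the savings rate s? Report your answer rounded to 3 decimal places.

s ≈ 0.120

In steady state, investment equals break-even investment: s·k^α = (n + δ)·k.
So s / (n + δ) = (k*)^(1−α) = 1.51^0.59 = 1.2753.
Therefore s = 1.2753 × (n + δ) = 1.2753 × 0.094 = 0.1199.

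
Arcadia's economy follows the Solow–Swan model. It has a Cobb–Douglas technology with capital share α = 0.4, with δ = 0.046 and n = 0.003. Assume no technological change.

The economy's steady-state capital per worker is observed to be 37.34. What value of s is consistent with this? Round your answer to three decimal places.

s ≈ 0.430

Steady state requires s·f(k) = (n + δ)·k, i.e. s·k^α = (n + δ)·k.
So s / (n + δ) = (k*)^(1−α) = 37.34^0.6 = 8.7762.
Therefore s = 8.7762 × (n + δ) = 8.7762 × 0.049 = 0.4300.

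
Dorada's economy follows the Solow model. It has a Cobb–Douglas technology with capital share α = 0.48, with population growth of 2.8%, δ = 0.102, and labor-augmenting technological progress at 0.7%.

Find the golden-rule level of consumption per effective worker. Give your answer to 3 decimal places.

c_gold ≈ 1.654

At the golden rule, f'(k) = n + g + δ, so α·k^(α−1) = n + g + δ and k_gold = (α/(n + g + δ))^(1/(1−α)).
k_gold = (0.48/0.137)^(1/0.52) = 3.5036^1.9231 ≈ 11.1469
c_gold = f(k_gold) − (n + g + δ)·k_gold = 3.1815 − 0.137×11.1469 ≈ 1.6544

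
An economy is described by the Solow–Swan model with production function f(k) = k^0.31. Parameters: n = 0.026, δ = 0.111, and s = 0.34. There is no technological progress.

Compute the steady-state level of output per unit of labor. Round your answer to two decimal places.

y* = 1.50

Steady state requires s·f(k) = (n + δ)·k, i.e. s·k^α = (n + δ)·k.
Dividing both sides by k: k^(1−α) = s / (n + δ).
k^0.69 = 0.34 / (0.026 + 0.111) = 0.34 / 0.137 = 2.4818
k* = 2.4818^(1/0.69) ≈ 3.7336
y* = (k*)^α = 3.7336^0.31 ≈ 1.5044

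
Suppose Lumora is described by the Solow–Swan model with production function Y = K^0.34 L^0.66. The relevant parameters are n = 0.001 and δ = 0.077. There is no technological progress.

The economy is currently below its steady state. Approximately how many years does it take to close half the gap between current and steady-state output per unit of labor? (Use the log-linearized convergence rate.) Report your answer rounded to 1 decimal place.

t_½ ≈ 13.5 years

Near the steady state the convergence rate is λ = (1 − α)(n + δ).
λ = (1 − 0.34) × 0.078 = 0.66 × 0.078 = 0.05148
Half-life = ln 2 / λ = 0.6931 / 0.05148 ≈ 13.46 years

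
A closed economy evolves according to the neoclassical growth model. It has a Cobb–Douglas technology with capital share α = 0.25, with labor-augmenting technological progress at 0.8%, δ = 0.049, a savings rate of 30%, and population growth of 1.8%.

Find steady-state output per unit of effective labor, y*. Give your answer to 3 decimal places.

y* = 1.587

In steady state, investment equals break-even investment: s·k^α = (n + g + δ)·k.
Dividing both sides by k: k^(1−α) = s / (n + g + δ).
k^0.75 = 0.30 / (0.018 + 0.008 + 0.049) = 0.30 / 0.075 = 4.0000
k* = 4.0000^(1/0.75) ≈ 6.3496
y* = (k*)^α = 6.3496^0.25 ≈ 1.5874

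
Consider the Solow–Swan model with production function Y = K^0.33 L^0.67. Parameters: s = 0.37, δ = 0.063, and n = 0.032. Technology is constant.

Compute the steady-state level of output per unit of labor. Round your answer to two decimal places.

At the steady state, Δk = 0, so s·k^α = (n + δ)·k.
Dividing both sides by k: k^(1−α) = s / (n + δ).
k^0.67 = 0.37 / (0.032 + 0.063) = 0.37 / 0.095 = 3.8947
k* = 3.8947^(1/0.67) ≈ 7.6086
y* = (k*)^α = 7.6086^0.33 ≈ 1.9536

y* ≈ 1.95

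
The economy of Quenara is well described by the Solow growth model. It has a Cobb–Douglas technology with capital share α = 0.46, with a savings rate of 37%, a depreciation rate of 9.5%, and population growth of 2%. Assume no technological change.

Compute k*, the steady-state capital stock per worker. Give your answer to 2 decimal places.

In steady state, investment equals break-even investment: s·k^α = (n + δ)·k.
Dividing both sides by k: k^(1−α) = s / (n + δ).
k^0.54 = 0.37 / (0.020 + 0.095) = 0.37 / 0.115 = 3.2174
k* = 3.2174^(1/0.54) ≈ 8.7061

k* = 8.71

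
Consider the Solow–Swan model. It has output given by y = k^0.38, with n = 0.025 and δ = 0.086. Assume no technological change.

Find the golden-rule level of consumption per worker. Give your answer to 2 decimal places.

c_gold ≈ 1.32

At the golden rule, f'(k) = n + δ, so α·k^(α−1) = n + δ and k_gold = (α/(n + δ))^(1/(1−α)).
k_gold = (0.38/0.111)^(1/0.62) = 3.4234^1.6129 ≈ 7.2782
c_gold = f(k_gold) − (n + δ)·k_gold = 2.1260 − 0.111×7.2782 ≈ 1.3181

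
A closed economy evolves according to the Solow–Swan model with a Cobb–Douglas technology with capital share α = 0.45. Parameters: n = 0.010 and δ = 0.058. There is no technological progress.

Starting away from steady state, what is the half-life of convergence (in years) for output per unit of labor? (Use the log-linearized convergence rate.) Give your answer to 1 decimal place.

about 18.5 years

Near the steady state the convergence rate is λ = (1 − α)(n + δ).
λ = (1 − 0.45) × 0.068 = 0.55 × 0.068 = 0.0374
Half-life = ln 2 / λ = 0.6931 / 0.0374 ≈ 18.53 years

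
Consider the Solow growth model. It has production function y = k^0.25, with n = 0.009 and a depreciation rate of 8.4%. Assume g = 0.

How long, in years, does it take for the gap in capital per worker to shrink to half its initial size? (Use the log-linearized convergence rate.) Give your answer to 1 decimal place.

about 9.9 years

Near the steady state the convergence rate is λ = (1 − α)(n + δ).
λ = (1 − 0.25) × 0.093 = 0.75 × 0.093 = 0.06975
Half-life = ln 2 / λ = 0.6931 / 0.06975 ≈ 9.94 years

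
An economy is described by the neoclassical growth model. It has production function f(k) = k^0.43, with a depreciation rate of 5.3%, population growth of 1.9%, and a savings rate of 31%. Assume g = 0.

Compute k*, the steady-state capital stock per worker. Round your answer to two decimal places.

Steady state requires s·f(k) = (n + δ)·k, i.e. s·k^α = (n + δ)·k.
Rearranging, k^(1−α) = s / (n + δ).
k^0.57 = 0.31 / (0.019 + 0.053) = 0.31 / 0.072 = 4.3056
k* = 4.3056^(1/0.57) ≈ 12.9521

k* ≈ 12.95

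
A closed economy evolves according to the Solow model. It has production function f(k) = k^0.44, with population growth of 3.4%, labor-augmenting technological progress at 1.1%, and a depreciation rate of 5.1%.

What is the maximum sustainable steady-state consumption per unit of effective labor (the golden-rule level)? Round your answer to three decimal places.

At the golden rule, f'(k) = n + g + δ, so α·k^(α−1) = n + g + δ and k_gold = (α/(n + g + δ))^(1/(1−α)).
k_gold = (0.44/0.096)^(1/0.56) = 4.5833^1.7857 ≈ 15.1588
c_gold = f(k_gold) − (n + g + δ)·k_gold = 3.3074 − 0.096×15.1588 ≈ 1.8522

c_gold ≈ 1.852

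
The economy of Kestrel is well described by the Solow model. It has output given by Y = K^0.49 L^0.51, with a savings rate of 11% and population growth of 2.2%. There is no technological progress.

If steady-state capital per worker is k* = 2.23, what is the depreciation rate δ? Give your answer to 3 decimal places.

δ ≈ 0.051

In steady state, investment equals break-even investment: s·k^α = (n + δ)·k.
So s / (n + δ) = (k*)^(1−α) = 2.23^0.51 = 1.5053.
Therefore n + δ = s / 1.5053 = 0.11 / 1.5053 = 0.0731, so δ = 0.0731 − 0.022 = 0.0511.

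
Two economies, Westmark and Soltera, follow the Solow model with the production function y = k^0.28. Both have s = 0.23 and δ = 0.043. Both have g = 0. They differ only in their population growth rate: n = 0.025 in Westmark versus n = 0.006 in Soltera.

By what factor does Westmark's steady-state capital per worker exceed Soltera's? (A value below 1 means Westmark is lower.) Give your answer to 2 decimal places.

k*_W / k*_S ≈ 0.63

Steady-state k* = [s/(n + δ)]^(1/(1−α)), so the ratio is [ (s_W/(n + δ)_W) / (s_S/(n + δ)_S) ]^1.3889.
s_W/(n + δ)_W = 0.23/0.068 = 3.3824; s_S/(n + δ)_S = 0.23/0.049 = 4.6939.
Ratio = (3.3824/4.6939)^1.3889 = 0.7206^1.3889 ≈ 0.6344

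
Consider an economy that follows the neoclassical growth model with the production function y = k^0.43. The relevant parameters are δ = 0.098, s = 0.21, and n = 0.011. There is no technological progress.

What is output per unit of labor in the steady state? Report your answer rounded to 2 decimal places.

y* = 1.64

Steady state requires s·f(k) = (n + δ)·k, i.e. s·k^α = (n + δ)·k.
Dividing both sides by k: k^(1−α) = s / (n + δ).
k^0.57 = 0.21 / (0.011 + 0.098) = 0.21 / 0.109 = 1.9266
k* = 1.9266^(1/0.57) ≈ 3.1596
y* = (k*)^α = 3.1596^0.43 ≈ 1.6400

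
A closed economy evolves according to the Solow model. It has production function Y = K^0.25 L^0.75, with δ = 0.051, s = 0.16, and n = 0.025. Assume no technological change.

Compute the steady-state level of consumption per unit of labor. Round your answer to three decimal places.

At the steady state, Δk = 0, so s·k^α = (n + δ)·k.
Dividing both sides by k: k^(1−α) = s / (n + δ).
k^0.75 = 0.16 / (0.025 + 0.051) = 0.16 / 0.076 = 2.1053
k* = 2.1053^(1/0.75) ≈ 2.6983
y* = (k*)^α = 2.6983^0.25 ≈ 1.2817
c* = (1 − s)·y* = (1 − 0.16) × 1.2817 ≈ 1.0766

c* ≈ 1.077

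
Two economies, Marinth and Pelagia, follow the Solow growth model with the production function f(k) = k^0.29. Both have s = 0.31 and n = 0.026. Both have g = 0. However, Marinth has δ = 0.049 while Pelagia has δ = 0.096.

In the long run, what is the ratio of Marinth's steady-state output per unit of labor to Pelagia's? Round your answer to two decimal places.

y*_M / y*_P ≈ 1.22

Steady-state y* = [s/(n + δ)]^(α/(1−α)), so the ratio is [ (s_M/(n + δ)_M) / (s_P/(n + δ)_P) ]^0.4085.
s_M/(n + δ)_M = 0.31/0.075 = 4.1333; s_P/(n + δ)_P = 0.31/0.122 = 2.5410.
Ratio = (4.1333/2.5410)^0.4085 = 1.6266^0.4085 ≈ 1.2199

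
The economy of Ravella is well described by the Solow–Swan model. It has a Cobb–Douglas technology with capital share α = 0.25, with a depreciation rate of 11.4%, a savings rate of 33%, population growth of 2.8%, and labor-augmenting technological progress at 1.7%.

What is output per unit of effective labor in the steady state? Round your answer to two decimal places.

At the steady state, Δk = 0, so s·k^α = (n + g + δ)·k.
Rearranging, k^(1−α) = s / (n + g + δ).
k^0.75 = 0.33 / (0.028 + 0.017 + 0.114) = 0.33 / 0.159 = 2.0755
k* = 2.0755^(1/0.75) ≈ 2.6475
y* = (k*)^α = 2.6475^0.25 ≈ 1.2756

y* = 1.28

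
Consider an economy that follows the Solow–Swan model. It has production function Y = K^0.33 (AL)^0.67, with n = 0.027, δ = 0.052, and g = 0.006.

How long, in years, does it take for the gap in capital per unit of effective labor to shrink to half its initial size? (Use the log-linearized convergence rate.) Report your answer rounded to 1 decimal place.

t_½ ≈ 12.2 years

Near the steady state the convergence rate is λ = (1 − α)(n + g + δ).
λ = (1 − 0.33) × 0.085 = 0.67 × 0.085 = 0.05695
Half-life = ln 2 / λ = 0.6931 / 0.05695 ≈ 12.17 years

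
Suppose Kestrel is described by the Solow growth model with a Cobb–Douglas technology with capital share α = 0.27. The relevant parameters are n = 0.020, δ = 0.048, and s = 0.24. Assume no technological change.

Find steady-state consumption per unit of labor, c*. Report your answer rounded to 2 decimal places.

In steady state, investment equals break-even investment: s·k^α = (n + δ)·k.
Rearranging, k^(1−α) = s / (n + δ).
k^0.73 = 0.24 / (0.020 + 0.048) = 0.24 / 0.068 = 3.5294
k* = 3.5294^(1/0.73) ≈ 5.6270
y* = (k*)^α = 5.6270^0.27 ≈ 1.5943
c* = (1 − s)·y* = (1 − 0.24) × 1.5943 ≈ 1.2117

c* ≈ 1.21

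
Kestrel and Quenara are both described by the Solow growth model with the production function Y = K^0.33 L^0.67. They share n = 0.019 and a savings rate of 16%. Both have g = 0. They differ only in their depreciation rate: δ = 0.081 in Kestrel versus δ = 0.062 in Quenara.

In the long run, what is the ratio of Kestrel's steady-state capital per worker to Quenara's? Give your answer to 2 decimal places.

Steady-state k* = [s/(n + δ)]^(1/(1−α)), so the ratio is [ (s_K/(n + δ)_K) / (s_Q/(n + δ)_Q) ]^1.4925.
s_K/(n + δ)_K = 0.16/0.100 = 1.6000; s_Q/(n + δ)_Q = 0.16/0.081 = 1.9753.
Ratio = (1.6000/1.9753)^1.4925 = 0.8100^1.4925 ≈ 0.7302

k*_K / k*_Q ≈ 0.73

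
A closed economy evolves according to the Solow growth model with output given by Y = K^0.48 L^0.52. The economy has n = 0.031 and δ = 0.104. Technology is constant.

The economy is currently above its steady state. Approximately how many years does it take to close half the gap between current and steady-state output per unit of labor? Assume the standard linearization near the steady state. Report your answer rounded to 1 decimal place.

Near the steady state the convergence rate is λ = (1 − α)(n + δ).
λ = (1 − 0.48) × 0.135 = 0.52 × 0.135 = 0.0702
Half-life = ln 2 / λ = 0.6931 / 0.0702 ≈ 9.87 years

t_½ ≈ 9.9 years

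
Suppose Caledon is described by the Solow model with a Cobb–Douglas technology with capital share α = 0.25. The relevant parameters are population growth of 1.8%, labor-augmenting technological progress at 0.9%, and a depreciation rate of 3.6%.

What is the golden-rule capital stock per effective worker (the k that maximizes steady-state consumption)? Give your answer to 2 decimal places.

k_gold ≈ 6.28

The golden rule sets f'(k) = n + g + δ, i.e. α·k^(α−1) = n + g + δ.
So k^(1−α) = α / (n + g + δ) = 0.25 / 0.063 = 3.9683.
k_gold = 3.9683^(1/0.75) ≈ 6.2826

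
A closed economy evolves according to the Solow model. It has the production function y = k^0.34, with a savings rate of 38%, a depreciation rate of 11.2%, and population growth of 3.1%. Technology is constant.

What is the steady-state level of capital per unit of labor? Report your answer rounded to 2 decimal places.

In steady state, investment equals break-even investment: s·k^α = (n + δ)·k.
Rearranging, k^(1−α) = s / (n + δ).
k^0.66 = 0.38 / (0.031 + 0.112) = 0.38 / 0.143 = 2.6573
k* = 2.6573^(1/0.66) ≈ 4.3963

k* = 4.40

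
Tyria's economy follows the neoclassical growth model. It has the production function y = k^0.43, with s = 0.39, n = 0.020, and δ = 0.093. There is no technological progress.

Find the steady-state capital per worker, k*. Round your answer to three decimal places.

In steady state, investment equals break-even investment: s·k^α = (n + δ)·k.
Dividing both sides by k: k^(1−α) = s / (n + δ).
k^0.57 = 0.39 / (0.020 + 0.093) = 0.39 / 0.113 = 3.4513
k* = 3.4513^(1/0.57) ≈ 8.7868

k* = 8.787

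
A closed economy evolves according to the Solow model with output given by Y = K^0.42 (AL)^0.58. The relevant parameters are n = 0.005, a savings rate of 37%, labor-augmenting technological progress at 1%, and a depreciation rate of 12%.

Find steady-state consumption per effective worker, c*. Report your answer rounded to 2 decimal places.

c* ≈ 1.31

At the steady state, Δk = 0, so s·k^α = (n + g + δ)·k.
Rearranging, k^(1−α) = s / (n + g + δ).
k^0.58 = 0.37 / (0.005 + 0.010 + 0.120) = 0.37 / 0.135 = 2.7407
k* = 2.7407^(1/0.58) ≈ 5.6877
y* = (k*)^α = 5.6877^0.42 ≈ 2.0753
c* = (1 − s)·y* = (1 − 0.37) × 2.0753 ≈ 1.3074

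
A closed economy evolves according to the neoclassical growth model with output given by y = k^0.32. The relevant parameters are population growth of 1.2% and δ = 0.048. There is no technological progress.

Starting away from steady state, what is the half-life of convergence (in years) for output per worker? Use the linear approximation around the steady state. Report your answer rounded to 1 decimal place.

t_½ ≈ 17.0 years

Near the steady state the convergence rate is λ = (1 − α)(n + δ).
λ = (1 − 0.32) × 0.060 = 0.68 × 0.060 = 0.0408
Half-life = ln 2 / λ = 0.6931 / 0.0408 ≈ 16.99 years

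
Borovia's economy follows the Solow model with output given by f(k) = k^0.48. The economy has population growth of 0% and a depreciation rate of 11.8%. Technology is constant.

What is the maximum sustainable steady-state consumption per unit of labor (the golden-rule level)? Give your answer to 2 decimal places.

c_gold ≈ 1.90

At the golden rule, f'(k) = n + δ, so α·k^(α−1) = n + δ and k_gold = (α/(n + δ))^(1/(1−α)).
k_gold = (0.48/0.118)^(1/0.52) = 4.0678^1.9231 ≈ 14.8545
c_gold = f(k_gold) − (n + δ)·k_gold = 3.6517 − 0.118×14.8545 ≈ 1.8989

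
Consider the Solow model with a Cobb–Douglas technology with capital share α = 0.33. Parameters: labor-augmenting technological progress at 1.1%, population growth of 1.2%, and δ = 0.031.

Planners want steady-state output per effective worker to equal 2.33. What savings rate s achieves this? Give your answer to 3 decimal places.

At the steady state, Δk = 0, so s·k^α = (n + g + δ)·k.
Since y* = [s/(n + g + δ)]^(α/(1−α)), we have s/(n + g + δ) = (y*)^((1−α)/α) = 2.33^2.0303 = 5.5698.
Therefore s = 5.5698 × (n + g + δ) = 5.5698 × 0.054 = 0.3008.

s ≈ 0.301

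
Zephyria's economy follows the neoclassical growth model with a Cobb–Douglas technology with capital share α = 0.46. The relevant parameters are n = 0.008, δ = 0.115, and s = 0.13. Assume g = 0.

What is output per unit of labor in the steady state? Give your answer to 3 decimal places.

Steady state requires s·f(k) = (n + δ)·k, i.e. s·k^α = (n + δ)·k.
Dividing both sides by k: k^(1−α) = s / (n + δ).
k^0.54 = 0.13 / (0.008 + 0.115) = 0.13 / 0.123 = 1.0569
k* = 1.0569^(1/0.54) ≈ 1.1079
y* = (k*)^α = 1.1079^0.46 ≈ 1.0483

y* = 1.048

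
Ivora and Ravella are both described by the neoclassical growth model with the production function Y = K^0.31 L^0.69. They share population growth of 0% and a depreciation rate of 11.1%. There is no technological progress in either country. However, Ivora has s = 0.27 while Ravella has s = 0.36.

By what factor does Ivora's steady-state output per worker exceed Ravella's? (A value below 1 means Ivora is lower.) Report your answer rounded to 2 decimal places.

Steady-state y* = [s/(n + δ)]^(α/(1−α)), so the ratio is [ (s_I/(n + δ)_I) / (s_R/(n + δ)_R) ]^0.4493.
s_I/(n + δ)_I = 0.27/0.111 = 2.4324; s_R/(n + δ)_R = 0.36/0.111 = 3.2432.
Ratio = (2.4324/3.2432)^0.4493 = 0.7500^0.4493 ≈ 0.8787

ratio ≈ 0.88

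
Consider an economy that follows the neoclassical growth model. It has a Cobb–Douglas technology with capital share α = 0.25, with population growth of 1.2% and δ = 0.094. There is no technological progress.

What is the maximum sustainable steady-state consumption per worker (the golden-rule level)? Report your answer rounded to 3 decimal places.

At the golden rule, f'(k) = n + δ, so α·k^(α−1) = n + δ and k_gold = (α/(n + δ))^(1/(1−α)).
k_gold = (0.25/0.106)^(1/0.75) = 2.3585^1.3333 ≈ 3.1393
c_gold = f(k_gold) − (n + δ)·k_gold = 1.3311 − 0.106×3.1393 ≈ 0.9983

c_gold ≈ 0.998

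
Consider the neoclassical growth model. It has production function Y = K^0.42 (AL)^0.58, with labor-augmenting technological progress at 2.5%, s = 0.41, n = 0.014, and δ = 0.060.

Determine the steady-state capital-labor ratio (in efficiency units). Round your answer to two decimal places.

At the steady state, Δk = 0, so s·k^α = (n + g + δ)·k.
Rearranging, k^(1−α) = s / (n + g + δ).
k^0.58 = 0.41 / (0.014 + 0.025 + 0.060) = 0.41 / 0.099 = 4.1414
k* = 4.1414^(1/0.58) ≈ 11.5890

k* ≈ 11.59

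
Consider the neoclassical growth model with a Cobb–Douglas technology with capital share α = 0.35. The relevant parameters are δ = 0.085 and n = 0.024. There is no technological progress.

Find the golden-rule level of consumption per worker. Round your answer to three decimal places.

c_gold ≈ 1.218

At the golden rule, f'(k) = n + δ, so α·k^(α−1) = n + δ and k_gold = (α/(n + δ))^(1/(1−α)).
k_gold = (0.35/0.109)^(1/0.65) = 3.2110^1.5385 ≈ 6.0182
c_gold = f(k_gold) − (n + δ)·k_gold = 1.8742 − 0.109×6.0182 ≈ 1.2182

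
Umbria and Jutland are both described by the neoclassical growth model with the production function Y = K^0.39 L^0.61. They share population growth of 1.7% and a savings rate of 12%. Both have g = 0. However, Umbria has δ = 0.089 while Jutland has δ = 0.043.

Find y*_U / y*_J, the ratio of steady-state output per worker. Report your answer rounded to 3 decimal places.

y*_U / y*_J ≈ 0.695

Steady-state y* = [s/(n + δ)]^(α/(1−α)), so the ratio is [ (s_U/(n + δ)_U) / (s_J/(n + δ)_J) ]^0.6393.
s_U/(n + δ)_U = 0.12/0.106 = 1.1321; s_J/(n + δ)_J = 0.12/0.060 = 2.0000.
Ratio = (1.1321/2.0000)^0.6393 = 0.5661^0.6393 ≈ 0.6951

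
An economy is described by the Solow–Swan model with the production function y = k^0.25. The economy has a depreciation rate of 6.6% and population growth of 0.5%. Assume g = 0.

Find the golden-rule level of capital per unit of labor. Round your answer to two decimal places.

k_gold ≈ 5.36

The golden rule sets f'(k) = n + δ, i.e. α·k^(α−1) = n + δ.
So k^(1−α) = α / (n + δ) = 0.25 / 0.071 = 3.5211.
k_gold = 3.5211^(1/0.75) ≈ 5.3568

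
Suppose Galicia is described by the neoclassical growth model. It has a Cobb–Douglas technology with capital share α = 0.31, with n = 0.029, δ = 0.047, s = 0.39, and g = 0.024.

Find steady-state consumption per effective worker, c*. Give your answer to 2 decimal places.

c* = 1.12

In steady state, investment equals break-even investment: s·k^α = (n + g + δ)·k.
Rearranging, k^(1−α) = s / (n + g + δ).
k^0.69 = 0.39 / (0.029 + 0.024 + 0.047) = 0.39 / 0.100 = 3.9000
k* = 3.9000^(1/0.69) ≈ 7.1881
y* = (k*)^α = 7.1881^0.31 ≈ 1.8431
c* = (1 − s)·y* = (1 − 0.39) × 1.8431 ≈ 1.1243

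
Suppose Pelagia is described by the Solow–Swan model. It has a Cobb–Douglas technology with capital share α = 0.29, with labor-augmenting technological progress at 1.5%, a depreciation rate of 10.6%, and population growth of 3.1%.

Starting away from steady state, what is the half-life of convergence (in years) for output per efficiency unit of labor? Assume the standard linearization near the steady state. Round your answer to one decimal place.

t_½ ≈ 6.4 years

Near the steady state the convergence rate is λ = (1 − α)(n + g + δ).
λ = (1 − 0.29) × 0.152 = 0.71 × 0.152 = 0.10792
Half-life = ln 2 / λ = 0.6931 / 0.10792 ≈ 6.42 years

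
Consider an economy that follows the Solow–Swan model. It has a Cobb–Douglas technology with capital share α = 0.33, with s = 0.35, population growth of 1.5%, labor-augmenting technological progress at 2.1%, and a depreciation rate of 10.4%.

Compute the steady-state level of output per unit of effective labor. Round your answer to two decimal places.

At the steady state, Δk = 0, so s·k^α = (n + g + δ)·k.
Dividing both sides by k: k^(1−α) = s / (n + g + δ).
k^0.67 = 0.35 / (0.015 + 0.021 + 0.104) = 0.35 / 0.140 = 2.5000
k* = 2.5000^(1/0.67) ≈ 3.9259
y* = (k*)^α = 3.9259^0.33 ≈ 1.5704

y* = 1.57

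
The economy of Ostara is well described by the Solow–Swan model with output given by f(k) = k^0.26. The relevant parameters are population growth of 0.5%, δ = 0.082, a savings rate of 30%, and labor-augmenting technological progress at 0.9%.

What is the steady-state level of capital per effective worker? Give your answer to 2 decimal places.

k* ≈ 4.66

Steady state requires s·f(k) = (n + g + δ)·k, i.e. s·k^α = (n + g + δ)·k.
Dividing both sides by k: k^(1−α) = s / (n + g + δ).
k^0.74 = 0.30 / (0.005 + 0.009 + 0.082) = 0.30 / 0.096 = 3.1250
k* = 3.1250^(1/0.74) ≈ 4.6635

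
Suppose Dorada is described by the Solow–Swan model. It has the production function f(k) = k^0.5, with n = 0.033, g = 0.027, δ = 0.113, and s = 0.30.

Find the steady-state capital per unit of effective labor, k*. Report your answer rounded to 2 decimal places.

k* ≈ 3.01

In steady state, investment equals break-even investment: s·k^α = (n + g + δ)·k.
Dividing both sides by k: k^(1−α) = s / (n + g + δ).
k^0.5 = 0.30 / (0.033 + 0.027 + 0.113) = 0.30 / 0.173 = 1.7341
k* = 1.7341^(1/0.5) ≈ 3.0071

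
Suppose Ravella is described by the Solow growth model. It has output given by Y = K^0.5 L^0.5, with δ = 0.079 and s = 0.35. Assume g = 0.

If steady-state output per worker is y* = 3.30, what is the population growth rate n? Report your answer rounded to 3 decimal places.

n ≈ 0.027

At the steady state, Δk = 0, so s·k^α = (n + δ)·k.
Since y* = [s/(n + δ)]^(α/(1−α)), we have s/(n + δ) = (y*)^((1−α)/α) = 3.30^1 = 3.3000.
Therefore n + δ = s / 3.3000 = 0.35 / 3.3000 = 0.1061, so n = 0.1061 − 0.079 = 0.0271.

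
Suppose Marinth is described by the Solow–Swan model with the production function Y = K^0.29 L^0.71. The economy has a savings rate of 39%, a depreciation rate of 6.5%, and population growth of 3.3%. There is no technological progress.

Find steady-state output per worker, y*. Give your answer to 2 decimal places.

y* ≈ 1.76

Steady state requires s·f(k) = (n + δ)·k, i.e. s·k^α = (n + δ)·k.
Rearranging, k^(1−α) = s / (n + δ).
k^0.71 = 0.39 / (0.033 + 0.065) = 0.39 / 0.098 = 3.9796
k* = 3.9796^(1/0.71) ≈ 6.9959
y* = (k*)^α = 6.9959^0.29 ≈ 1.7579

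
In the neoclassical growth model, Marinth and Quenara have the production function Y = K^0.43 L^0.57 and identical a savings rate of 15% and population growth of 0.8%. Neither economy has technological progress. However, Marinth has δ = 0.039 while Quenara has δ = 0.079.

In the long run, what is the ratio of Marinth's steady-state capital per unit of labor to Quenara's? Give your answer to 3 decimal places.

ratio ≈ 2.946

Steady-state k* = [s/(n + δ)]^(1/(1−α)), so the ratio is [ (s_M/(n + δ)_M) / (s_Q/(n + δ)_Q) ]^1.7544.
s_M/(n + δ)_M = 0.15/0.047 = 3.1915; s_Q/(n + δ)_Q = 0.15/0.087 = 1.7241.
Ratio = (3.1915/1.7241)^1.7544 = 1.8511^1.7544 ≈ 2.9456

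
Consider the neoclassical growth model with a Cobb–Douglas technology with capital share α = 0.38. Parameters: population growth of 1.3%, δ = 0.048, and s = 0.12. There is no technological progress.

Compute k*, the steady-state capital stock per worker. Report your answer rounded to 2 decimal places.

In steady state, investment equals break-even investment: s·k^α = (n + δ)·k.
Rearranging, k^(1−α) = s / (n + δ).
k^0.62 = 0.12 / (0.013 + 0.048) = 0.12 / 0.061 = 1.9672
k* = 1.9672^(1/0.62) ≈ 2.9782

k* = 2.98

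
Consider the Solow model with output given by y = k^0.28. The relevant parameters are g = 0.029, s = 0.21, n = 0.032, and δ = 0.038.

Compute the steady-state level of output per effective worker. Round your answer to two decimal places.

At the steady state, Δk = 0, so s·k^α = (n + g + δ)·k.
Rearranging, k^(1−α) = s / (n + g + δ).
k^0.72 = 0.21 / (0.032 + 0.029 + 0.038) = 0.21 / 0.099 = 2.1212
k* = 2.1212^(1/0.72) ≈ 2.8417
y* = (k*)^α = 2.8417^0.28 ≈ 1.3397

y* = 1.34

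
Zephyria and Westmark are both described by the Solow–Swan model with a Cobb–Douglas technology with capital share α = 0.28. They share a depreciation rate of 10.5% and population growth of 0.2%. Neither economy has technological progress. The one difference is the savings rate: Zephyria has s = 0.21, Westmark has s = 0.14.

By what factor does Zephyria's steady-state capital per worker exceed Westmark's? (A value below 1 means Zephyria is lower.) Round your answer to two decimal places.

k*_Z / k*_W ≈ 1.76

Steady-state k* = [s/(n + δ)]^(1/(1−α)), so the ratio is [ (s_Z/(n + δ)_Z) / (s_W/(n + δ)_W) ]^1.3889.
s_Z/(n + δ)_Z = 0.21/0.107 = 1.9626; s_W/(n + δ)_W = 0.14/0.107 = 1.3084.
Ratio = (1.9626/1.3084)^1.3889 = 1.5000^1.3889 ≈ 1.7562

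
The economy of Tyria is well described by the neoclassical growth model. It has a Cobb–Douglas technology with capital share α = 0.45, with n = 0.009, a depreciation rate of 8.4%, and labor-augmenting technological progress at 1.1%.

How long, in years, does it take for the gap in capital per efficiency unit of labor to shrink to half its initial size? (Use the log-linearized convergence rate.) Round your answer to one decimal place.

about 12.1 years

Near the steady state the convergence rate is λ = (1 − α)(n + g + δ).
λ = (1 − 0.45) × 0.104 = 0.55 × 0.104 = 0.0572
Half-life = ln 2 / λ = 0.6931 / 0.0572 ≈ 12.12 years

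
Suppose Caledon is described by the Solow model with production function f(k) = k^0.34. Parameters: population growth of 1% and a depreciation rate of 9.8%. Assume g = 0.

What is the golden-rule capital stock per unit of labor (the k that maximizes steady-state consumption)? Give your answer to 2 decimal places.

The golden rule sets f'(k) = n + δ, i.e. α·k^(α−1) = n + δ.
So k^(1−α) = α / (n + δ) = 0.34 / 0.108 = 3.1481.
k_gold = 3.1481^(1/0.66) ≈ 5.6835

k_gold ≈ 5.68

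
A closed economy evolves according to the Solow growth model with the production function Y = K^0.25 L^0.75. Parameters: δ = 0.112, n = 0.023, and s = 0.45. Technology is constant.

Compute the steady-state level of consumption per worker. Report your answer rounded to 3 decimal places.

At the steady state, Δk = 0, so s·k^α = (n + δ)·k.
Rearranging, k^(1−α) = s / (n + δ).
k^0.75 = 0.45 / (0.023 + 0.112) = 0.45 / 0.135 = 3.3333
k* = 3.3333^(1/0.75) ≈ 4.9793
y* = (k*)^α = 4.9793^0.25 ≈ 1.4938
c* = (1 − s)·y* = (1 − 0.45) × 1.4938 ≈ 0.8216

c* = 0.822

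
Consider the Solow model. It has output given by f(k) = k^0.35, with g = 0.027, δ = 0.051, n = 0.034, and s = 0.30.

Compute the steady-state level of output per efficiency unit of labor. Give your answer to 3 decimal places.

y* = 1.700

Steady state requires s·f(k) = (n + g + δ)·k, i.e. s·k^α = (n + g + δ)·k.
Rearranging, k^(1−α) = s / (n + g + δ).
k^0.65 = 0.30 / (0.034 + 0.027 + 0.051) = 0.30 / 0.112 = 2.6786
k* = 2.6786^(1/0.65) ≈ 4.5532
y* = (k*)^α = 4.5532^0.35 ≈ 1.6999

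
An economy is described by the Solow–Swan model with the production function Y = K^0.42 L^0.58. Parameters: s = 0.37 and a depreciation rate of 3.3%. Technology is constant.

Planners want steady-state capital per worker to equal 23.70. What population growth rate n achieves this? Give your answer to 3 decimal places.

n ≈ 0.026

In steady state, investment equals break-even investment: s·k^α = (n + δ)·k.
So s / (n + δ) = (k*)^(1−α) = 23.70^0.58 = 6.2712.
Therefore n + δ = s / 6.2712 = 0.37 / 6.2712 = 0.0590, so n = 0.0590 − 0.033 = 0.0260.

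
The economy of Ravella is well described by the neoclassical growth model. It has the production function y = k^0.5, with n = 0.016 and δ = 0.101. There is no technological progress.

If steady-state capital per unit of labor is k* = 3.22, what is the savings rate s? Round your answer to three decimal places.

Steady state requires s·f(k) = (n + δ)·k, i.e. s·k^α = (n + δ)·k.
So s / (n + δ) = (k*)^(1−α) = 3.22^0.5 = 1.7944.
Therefore s = 1.7944 × (n + δ) = 1.7944 × 0.117 = 0.2099.

s ≈ 0.210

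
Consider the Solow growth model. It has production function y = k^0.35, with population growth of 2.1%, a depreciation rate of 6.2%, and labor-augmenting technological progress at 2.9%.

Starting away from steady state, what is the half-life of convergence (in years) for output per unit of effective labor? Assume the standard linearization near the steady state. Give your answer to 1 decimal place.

Near the steady state the convergence rate is λ = (1 − α)(n + g + δ).
λ = (1 − 0.35) × 0.112 = 0.65 × 0.112 = 0.0728
Half-life = ln 2 / λ = 0.6931 / 0.0728 ≈ 9.52 years

t_½ ≈ 9.5 years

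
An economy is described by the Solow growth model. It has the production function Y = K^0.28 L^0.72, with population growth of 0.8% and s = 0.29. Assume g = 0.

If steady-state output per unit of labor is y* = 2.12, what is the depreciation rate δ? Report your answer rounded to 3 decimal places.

At the steady state, Δk = 0, so s·k^α = (n + δ)·k.
Since y* = [s/(n + δ)]^(α/(1−α)), we have s/(n + δ) = (y*)^((1−α)/α) = 2.12^2.5714 = 6.9046.
Therefore n + δ = s / 6.9046 = 0.29 / 6.9046 = 0.0420, so δ = 0.0420 − 0.008 = 0.0340.

δ ≈ 0.034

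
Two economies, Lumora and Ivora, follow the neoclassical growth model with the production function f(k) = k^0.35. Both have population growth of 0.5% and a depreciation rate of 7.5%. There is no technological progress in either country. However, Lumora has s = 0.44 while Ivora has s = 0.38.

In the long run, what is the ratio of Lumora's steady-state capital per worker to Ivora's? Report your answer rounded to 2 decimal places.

Steady-state k* = [s/(n + δ)]^(1/(1−α)), so the ratio is [ (s_L/(n + δ)_L) / (s_I/(n + δ)_I) ]^1.5385.
s_L/(n + δ)_L = 0.44/0.080 = 5.5000; s_I/(n + δ)_I = 0.38/0.080 = 4.7500.
Ratio = (5.5000/4.7500)^1.5385 = 1.1579^1.5385 ≈ 1.2530

ratio ≈ 1.25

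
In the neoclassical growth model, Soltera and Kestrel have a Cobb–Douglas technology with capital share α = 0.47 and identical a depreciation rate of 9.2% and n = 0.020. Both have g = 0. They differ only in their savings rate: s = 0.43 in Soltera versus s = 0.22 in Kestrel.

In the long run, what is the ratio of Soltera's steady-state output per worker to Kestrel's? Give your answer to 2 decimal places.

y*_S / y*_K ≈ 1.81

Steady-state y* = [s/(n + δ)]^(α/(1−α)), so the ratio is [ (s_S/(n + δ)_S) / (s_K/(n + δ)_K) ]^0.8868.
s_S/(n + δ)_S = 0.43/0.112 = 3.8393; s_K/(n + δ)_K = 0.22/0.112 = 1.9643.
Ratio = (3.8393/1.9643)^0.8868 = 1.9545^0.8868 ≈ 1.8117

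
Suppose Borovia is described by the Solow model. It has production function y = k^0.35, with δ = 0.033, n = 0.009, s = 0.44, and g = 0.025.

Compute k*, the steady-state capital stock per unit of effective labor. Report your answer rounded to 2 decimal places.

k* ≈ 18.09

At the steady state, Δk = 0, so s·k^α = (n + g + δ)·k.
Rearranging, k^(1−α) = s / (n + g + δ).
k^0.65 = 0.44 / (0.009 + 0.025 + 0.033) = 0.44 / 0.067 = 6.5672
k* = 6.5672^(1/0.65) ≈ 18.0929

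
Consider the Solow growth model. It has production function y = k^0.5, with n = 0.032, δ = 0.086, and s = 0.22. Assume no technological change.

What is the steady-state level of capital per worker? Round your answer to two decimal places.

k* = 3.48

At the steady state, Δk = 0, so s·k^α = (n + δ)·k.
Rearranging, k^(1−α) = s / (n + δ).
k^0.5 = 0.22 / (0.032 + 0.086) = 0.22 / 0.118 = 1.8644
k* = 1.8644^(1/0.5) ≈ 3.4760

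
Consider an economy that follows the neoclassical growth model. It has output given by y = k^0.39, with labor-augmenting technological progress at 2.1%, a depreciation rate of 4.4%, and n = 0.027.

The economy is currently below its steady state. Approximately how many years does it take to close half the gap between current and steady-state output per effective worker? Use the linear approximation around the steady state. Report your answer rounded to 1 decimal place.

Near the steady state the convergence rate is λ = (1 − α)(n + g + δ).
λ = (1 − 0.39) × 0.092 = 0.61 × 0.092 = 0.05612
Half-life = ln 2 / λ = 0.6931 / 0.05612 ≈ 12.35 years

half-life ≈ 12.4 years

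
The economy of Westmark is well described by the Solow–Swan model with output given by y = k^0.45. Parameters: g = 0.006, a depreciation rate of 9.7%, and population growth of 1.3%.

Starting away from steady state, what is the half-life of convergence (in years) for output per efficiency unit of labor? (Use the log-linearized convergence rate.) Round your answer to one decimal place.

Near the steady state the convergence rate is λ = (1 − α)(n + g + δ).
λ = (1 − 0.45) × 0.116 = 0.55 × 0.116 = 0.0638
Half-life = ln 2 / λ = 0.6931 / 0.0638 ≈ 10.86 years

t_½ ≈ 10.9 years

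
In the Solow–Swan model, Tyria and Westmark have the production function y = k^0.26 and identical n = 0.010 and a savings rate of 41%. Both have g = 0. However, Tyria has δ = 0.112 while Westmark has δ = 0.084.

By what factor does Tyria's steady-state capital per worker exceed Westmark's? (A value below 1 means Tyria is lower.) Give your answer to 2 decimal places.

k*_T / k*_W ≈ 0.70

Steady-state k* = [s/(n + δ)]^(1/(1−α)), so the ratio is [ (s_T/(n + δ)_T) / (s_W/(n + δ)_W) ]^1.3514.
s_T/(n + δ)_T = 0.41/0.122 = 3.3607; s_W/(n + δ)_W = 0.41/0.094 = 4.3617.
Ratio = (3.3607/4.3617)^1.3514 = 0.7705^1.3514 ≈ 0.7030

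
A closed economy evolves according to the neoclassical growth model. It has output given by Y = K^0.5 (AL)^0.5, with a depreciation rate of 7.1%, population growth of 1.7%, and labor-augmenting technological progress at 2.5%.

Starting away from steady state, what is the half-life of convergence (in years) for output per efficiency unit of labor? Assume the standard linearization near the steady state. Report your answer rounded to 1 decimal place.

Near the steady state the convergence rate is λ = (1 − α)(n + g + δ).
λ = (1 − 0.5) × 0.113 = 0.5 × 0.113 = 0.0565
Half-life = ln 2 / λ = 0.6931 / 0.0565 ≈ 12.27 years

half-life ≈ 12.3 years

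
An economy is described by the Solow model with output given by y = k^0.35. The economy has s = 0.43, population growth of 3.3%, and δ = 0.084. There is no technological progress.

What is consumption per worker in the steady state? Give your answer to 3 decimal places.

Steady state requires s·f(k) = (n + δ)·k, i.e. s·k^α = (n + δ)·k.
Rearranging, k^(1−α) = s / (n + δ).
k^0.65 = 0.43 / (0.033 + 0.084) = 0.43 / 0.117 = 3.6752
k* = 3.6752^(1/0.65) ≈ 7.4074
y* = (k*)^α = 7.4074^0.35 ≈ 2.0155
c* = (1 − s)·y* = (1 − 0.43) × 2.0155 ≈ 1.1488

c* = 1.149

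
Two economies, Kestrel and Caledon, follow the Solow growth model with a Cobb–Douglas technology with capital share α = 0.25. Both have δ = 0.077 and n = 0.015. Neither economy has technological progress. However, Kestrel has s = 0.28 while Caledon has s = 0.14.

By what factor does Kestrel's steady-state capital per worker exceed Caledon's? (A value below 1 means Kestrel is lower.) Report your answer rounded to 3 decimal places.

k*_K / k*_C ≈ 2.520

Steady-state k* = [s/(n + δ)]^(1/(1−α)), so the ratio is [ (s_K/(n + δ)_K) / (s_C/(n + δ)_C) ]^1.3333.
s_K/(n + δ)_K = 0.28/0.092 = 3.0435; s_C/(n + δ)_C = 0.14/0.092 = 1.5217.
Ratio = (3.0435/1.5217)^1.3333 = 2.0001^1.3333 ≈ 2.5200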